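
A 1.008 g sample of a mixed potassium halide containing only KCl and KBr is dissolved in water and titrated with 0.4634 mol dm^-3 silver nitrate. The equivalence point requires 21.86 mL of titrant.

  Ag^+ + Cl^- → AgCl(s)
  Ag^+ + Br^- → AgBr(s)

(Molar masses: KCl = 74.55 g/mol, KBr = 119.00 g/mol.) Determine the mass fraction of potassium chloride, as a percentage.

n(AgNO3) = 0.02186 × 0.4634 = 0.01013 mol
Let x = n(KCl), y = n(KBr).
Titrant: 1x + 1y = 0.01013;  mass: 74.55x + 119.00y = 1.008
Solving, x = 4.442 × 10^-3 mol, y = 5.688 × 10^-3 mol
mass of KCl = 4.442 × 10^-3 × 74.55 = 0.3312 g
% KCl = 0.3312 / 1.008 × 100 = 32.85 %

32.85 %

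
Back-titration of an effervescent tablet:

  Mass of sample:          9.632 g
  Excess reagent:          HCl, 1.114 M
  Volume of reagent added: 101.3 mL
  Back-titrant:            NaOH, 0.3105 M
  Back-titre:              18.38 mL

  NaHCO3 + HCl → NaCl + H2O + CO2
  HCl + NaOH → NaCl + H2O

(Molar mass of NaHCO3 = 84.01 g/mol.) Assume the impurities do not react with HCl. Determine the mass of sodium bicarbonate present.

n(HCl) added = 0.1013 × 1.114 = 0.1128 mol
n(NaOH) used in back-titration = 0.01838 × 0.3105 = 5.707 × 10^-3 mol
n(HCl) left over = 5.707 × 10^-3 mol (1:1 ratio)
n(HCl) consumed by analyte = 0.1128 − 5.707 × 10^-3 = 0.1071 mol
n(NaHCO3) = 0.1071 mol (1:1 ratio)
mass of NaHCO3 = 0.1071 × 84.01 = 9.001 g

9.001 g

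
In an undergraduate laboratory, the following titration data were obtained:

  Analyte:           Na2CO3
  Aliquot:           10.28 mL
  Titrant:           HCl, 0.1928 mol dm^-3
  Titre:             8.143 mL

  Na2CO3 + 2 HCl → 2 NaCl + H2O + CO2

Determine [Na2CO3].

0.07636 mol/L

n(HCl) = 0.008143 L × 0.1928 mol/L = 1.570 × 10^-3 mol
From the 1:2 mole ratio, n(Na2CO3) = 1/2 × 1.570 × 10^-3 = 7.850 × 10^-4 mol
[Na2CO3] = 7.850 × 10^-4 mol / 0.01028 L = 0.07636 mol/L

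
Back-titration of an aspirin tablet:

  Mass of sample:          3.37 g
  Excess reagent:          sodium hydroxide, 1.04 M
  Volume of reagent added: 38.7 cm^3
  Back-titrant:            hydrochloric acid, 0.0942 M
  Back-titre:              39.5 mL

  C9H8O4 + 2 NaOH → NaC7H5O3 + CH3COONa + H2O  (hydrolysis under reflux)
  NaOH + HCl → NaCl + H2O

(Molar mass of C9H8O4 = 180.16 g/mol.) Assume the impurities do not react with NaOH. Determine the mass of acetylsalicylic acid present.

n(NaOH) added = 0.0387 × 1.04 = 0.0402 mol
n(HCl) used in back-titration = 0.0395 × 0.0942 = 3.72 × 10^-3 mol
n(NaOH) left over = 3.72 × 10^-3 mol (1:1 ratio)
n(NaOH) consumed by analyte = 0.0402 − 3.72 × 10^-3 = 0.0365 mol
From the 1:2 ratio, n(C9H8O4) = 1/2 × 0.0365 = 0.0183 mol
mass of C9H8O4 = 0.0183 × 180.16 = 3.29 g

3.29 g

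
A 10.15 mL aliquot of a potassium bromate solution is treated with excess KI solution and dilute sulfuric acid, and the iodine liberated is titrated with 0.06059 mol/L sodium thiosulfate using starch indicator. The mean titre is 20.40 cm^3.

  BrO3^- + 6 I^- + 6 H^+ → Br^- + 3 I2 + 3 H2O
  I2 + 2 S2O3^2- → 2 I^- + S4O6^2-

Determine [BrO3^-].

n(S2O3^2-) = 0.02040 × 0.06059 = 1.236 × 10^-3 mol
n(I2) = n(S2O3^2-)/2 = 6.180 × 10^-4 mol
From the 1:3 ratio, n(BrO3^-) in the aliquot = 1/3 × 6.180 × 10^-4 = 2.060 × 10^-4 mol
[BrO3^-] = 2.060 × 10^-4 / 0.01015 = 0.02030 mol/L

0.02030 mol/L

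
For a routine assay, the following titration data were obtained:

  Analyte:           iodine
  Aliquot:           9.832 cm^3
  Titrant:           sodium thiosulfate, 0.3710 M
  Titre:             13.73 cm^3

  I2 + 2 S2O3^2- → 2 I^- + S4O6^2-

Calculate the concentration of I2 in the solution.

n(Na2S2O3) = 0.01373 L × 0.3710 mol/L = 5.094 × 10^-3 mol
From the 1:2 mole ratio, n(I2) = 1/2 × 5.094 × 10^-3 = 2.547 × 10^-3 mol
[I2] = 2.547 × 10^-3 mol / 0.009832 L = 0.2590 mol/L

0.2590 M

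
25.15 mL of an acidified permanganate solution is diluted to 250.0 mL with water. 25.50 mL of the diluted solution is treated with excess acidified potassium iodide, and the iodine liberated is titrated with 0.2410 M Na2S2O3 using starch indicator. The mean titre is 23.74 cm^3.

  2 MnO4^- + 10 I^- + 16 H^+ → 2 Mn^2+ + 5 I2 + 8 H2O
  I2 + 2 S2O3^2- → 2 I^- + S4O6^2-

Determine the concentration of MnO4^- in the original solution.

0.4461 M

n(S2O3^2-) = 0.02374 × 0.2410 = 5.721 × 10^-3 mol
n(I2) = n(S2O3^2-)/2 = 2.861 × 10^-3 mol
From the 2:5 ratio, n(MnO4^-) in the aliquot = 2/5 × 2.861 × 10^-3 = 1.144 × 10^-3 mol
[MnO4^-]_dilute = 1.144 × 10^-3 / 0.02550 = 0.04487 mol/L
[MnO4^-]_original = 0.04487 × 250.0/25.15 = 0.4461 mol/L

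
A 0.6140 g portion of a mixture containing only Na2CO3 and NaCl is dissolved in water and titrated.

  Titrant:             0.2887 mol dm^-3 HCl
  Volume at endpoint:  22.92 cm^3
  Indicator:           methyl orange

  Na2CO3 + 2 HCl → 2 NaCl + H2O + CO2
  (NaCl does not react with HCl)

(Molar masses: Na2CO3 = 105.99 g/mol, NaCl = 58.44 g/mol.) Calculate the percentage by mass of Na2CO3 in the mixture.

n(HCl) = 0.02292 × 0.2887 = 6.617 × 10^-3 mol
Let x = n(Na2CO3), y = n(NaCl).
Titrant: 2x = 6.617 × 10^-3;  mass: 105.99x + 58.44y = 0.6140
Solving, x = 3.309 × 10^-3 mol, y = 4.506 × 10^-3 mol
mass of Na2CO3 = 3.309 × 10^-3 × 105.99 = 0.3507 g
% Na2CO3 = 0.3507 / 0.6140 × 100 = 57.11 %

57.11 %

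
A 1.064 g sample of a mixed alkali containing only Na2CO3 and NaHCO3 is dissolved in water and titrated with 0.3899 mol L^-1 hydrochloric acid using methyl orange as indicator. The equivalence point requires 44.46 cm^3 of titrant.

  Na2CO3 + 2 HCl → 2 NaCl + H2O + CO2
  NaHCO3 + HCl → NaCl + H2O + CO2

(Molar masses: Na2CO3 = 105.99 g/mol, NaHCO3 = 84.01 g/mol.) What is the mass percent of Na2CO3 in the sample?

n(HCl) = 0.04446 × 0.3899 = 0.01733 mol
Let x = n(Na2CO3), y = n(NaHCO3).
Titrant: 2x + 1y = 0.01733;  mass: 105.99x + 84.01y = 1.064
Solving, x = 6.325 × 10^-3 mol, y = 4.686 × 10^-3 mol
mass of Na2CO3 = 6.325 × 10^-3 × 105.99 = 0.6703 g
% Na2CO3 = 0.6703 / 1.064 × 100 = 63.00 %

63.00 %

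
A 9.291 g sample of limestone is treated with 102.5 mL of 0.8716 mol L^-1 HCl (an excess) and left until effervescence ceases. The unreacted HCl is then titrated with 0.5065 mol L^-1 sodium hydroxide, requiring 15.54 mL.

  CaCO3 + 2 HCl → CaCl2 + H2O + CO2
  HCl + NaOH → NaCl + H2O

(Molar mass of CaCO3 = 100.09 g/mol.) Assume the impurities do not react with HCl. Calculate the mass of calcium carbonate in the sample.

4.077 g

n(HCl) added = 0.1025 × 0.8716 = 0.08934 mol
n(NaOH) used in back-titration = 0.01554 × 0.5065 = 7.871 × 10^-3 mol
n(HCl) left over = 7.871 × 10^-3 mol (1:1 ratio)
n(HCl) consumed by analyte = 0.08934 − 7.871 × 10^-3 = 0.08147 mol
From the 1:2 ratio, n(CaCO3) = 1/2 × 0.08147 = 0.04073 mol
mass of CaCO3 = 0.04073 × 100.09 = 4.077 g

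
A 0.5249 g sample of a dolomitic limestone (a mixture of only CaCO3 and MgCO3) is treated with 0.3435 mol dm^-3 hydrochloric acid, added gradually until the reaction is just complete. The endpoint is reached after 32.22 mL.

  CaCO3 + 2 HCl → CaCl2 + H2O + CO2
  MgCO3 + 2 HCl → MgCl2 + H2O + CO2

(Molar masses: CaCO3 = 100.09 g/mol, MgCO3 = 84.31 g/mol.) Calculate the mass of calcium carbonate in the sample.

n(HCl) = 0.03222 × 0.3435 = 0.01107 mol
Let x = n(CaCO3), y = n(MgCO3).
Titrant: 2x + 2y = 0.01107;  mass: 100.09x + 84.31y = 0.5249
Solving, x = 3.698 × 10^-3 mol, y = 1.836 × 10^-3 mol
mass of CaCO3 = 3.698 × 10^-3 × 100.09 = 0.3701 g

0.3701 g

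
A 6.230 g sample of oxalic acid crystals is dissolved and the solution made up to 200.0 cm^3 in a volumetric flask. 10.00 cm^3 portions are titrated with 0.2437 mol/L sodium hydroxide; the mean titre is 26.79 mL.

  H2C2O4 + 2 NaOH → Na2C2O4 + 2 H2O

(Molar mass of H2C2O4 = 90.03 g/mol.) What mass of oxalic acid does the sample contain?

n(NaOH) per titration = 0.02679 × 0.2437 = 6.529 × 10^-3 mol
From the 1:2 ratio, n(H2C2O4) in each aliquot = 1/2 × 6.529 × 10^-3 = 3.264 × 10^-3 mol
n(H2C2O4) in the whole flask = 3.264 × 10^-3 × 200.0/10.00 = 0.06529 mol
mass of H2C2O4 = 0.06529 × 90.03 = 5.878 g

5.878 g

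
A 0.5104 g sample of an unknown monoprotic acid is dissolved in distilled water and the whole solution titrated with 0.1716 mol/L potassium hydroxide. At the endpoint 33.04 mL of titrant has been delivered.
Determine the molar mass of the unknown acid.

n(KOH) = 0.03304 L × 0.1716 mol/L = 5.670 × 10^-3 mol
n(HA) = 5.670 × 10^-3 mol (1:1 ratio)
M = m / n = 0.5104 g / 5.670 × 10^-3 mol = 90.02 g/mol

90.02 g/mol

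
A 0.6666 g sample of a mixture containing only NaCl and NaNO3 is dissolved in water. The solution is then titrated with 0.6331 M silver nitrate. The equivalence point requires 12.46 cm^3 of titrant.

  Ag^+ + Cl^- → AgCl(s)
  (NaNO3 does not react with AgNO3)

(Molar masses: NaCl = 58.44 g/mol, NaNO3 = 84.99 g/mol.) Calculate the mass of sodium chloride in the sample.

0.4610 g

n(AgNO3) = 0.01246 × 0.6331 = 7.888 × 10^-3 mol
Let x = n(NaCl), y = n(NaNO3).
Titrant: 1x = 7.888 × 10^-3;  mass: 58.44x + 84.99y = 0.6666
Solving, x = 7.888 × 10^-3 mol, y = 2.419 × 10^-3 mol
mass of NaCl = 7.888 × 10^-3 × 58.44 = 0.4610 g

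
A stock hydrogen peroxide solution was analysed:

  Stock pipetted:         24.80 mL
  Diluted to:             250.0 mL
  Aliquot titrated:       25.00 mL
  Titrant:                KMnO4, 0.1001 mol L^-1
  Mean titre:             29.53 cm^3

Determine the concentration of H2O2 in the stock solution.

2 MnO4^- + 5 H2O2 + 6 H^+ → 2 Mn^2+ + 5 O2 + 8 H2O
n(KMnO4) = 0.02953 × 0.1001 = 2.956 × 10^-3 mol
From the 5:2 ratio, n(H2O2) in the aliquot = 5/2 × 2.956 × 10^-3 = 7.390 × 10^-3 mol
[H2O2]_dilute = 7.390 × 10^-3 / 0.02500 = 0.2956 mol/L
Dilution factor = 250.0 / 24.80 = 10.08
[H2O2]_stock = 0.2956 × 10.08 = 2.980 mol/L

2.980 mol/L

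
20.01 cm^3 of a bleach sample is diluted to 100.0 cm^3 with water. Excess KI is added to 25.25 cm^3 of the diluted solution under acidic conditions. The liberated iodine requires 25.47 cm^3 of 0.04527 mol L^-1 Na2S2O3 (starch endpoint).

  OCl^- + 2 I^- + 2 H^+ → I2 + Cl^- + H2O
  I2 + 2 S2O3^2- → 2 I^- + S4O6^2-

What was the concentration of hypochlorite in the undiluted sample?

0.1141 mol/L

n(S2O3^2-) = 0.02547 × 0.04527 = 1.153 × 10^-3 mol
n(I2) = n(S2O3^2-)/2 = 5.765 × 10^-4 mol
n(OCl^-) in the aliquot = 5.765 × 10^-4 mol (1:1 ratio)
[OCl^-]_dilute = 5.765 × 10^-4 / 0.02525 = 0.02283 mol/L
[OCl^-]_original = 0.02283 × 100.0/20.01 = 0.1141 mol/L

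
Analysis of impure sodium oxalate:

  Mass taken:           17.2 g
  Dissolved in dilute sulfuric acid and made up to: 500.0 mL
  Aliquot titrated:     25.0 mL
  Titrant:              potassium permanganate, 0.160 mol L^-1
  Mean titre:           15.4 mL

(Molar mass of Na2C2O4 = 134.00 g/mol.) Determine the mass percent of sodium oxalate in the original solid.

96.0 %

2 MnO4^- + 5 C2O4^2- + 16 H^+ → 2 Mn^2+ + 10 CO2 + 8 H2O
n(KMnO4) per titration = 0.0154 × 0.160 = 2.46 × 10^-3 mol
From the 5:2 ratio, n(Na2C2O4) in each aliquot = 5/2 × 2.46 × 10^-3 = 6.16 × 10^-3 mol
n(Na2C2O4) in the whole flask = 6.16 × 10^-3 × 500.0/25.0 = 0.123 mol
mass of Na2C2O4 = 0.123 × 134.00 = 16.5 g
% Na2C2O4 = 16.5 / 17.2 × 100 = 96.0 %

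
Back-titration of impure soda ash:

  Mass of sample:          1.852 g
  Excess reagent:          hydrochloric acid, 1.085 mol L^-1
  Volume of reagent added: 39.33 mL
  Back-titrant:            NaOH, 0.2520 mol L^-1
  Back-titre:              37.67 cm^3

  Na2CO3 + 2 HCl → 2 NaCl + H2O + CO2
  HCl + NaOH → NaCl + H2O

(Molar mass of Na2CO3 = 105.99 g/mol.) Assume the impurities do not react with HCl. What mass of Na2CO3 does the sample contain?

1.758 g

n(HCl) added = 0.03933 × 1.085 = 0.04267 mol
n(NaOH) used in back-titration = 0.03767 × 0.2520 = 9.493 × 10^-3 mol
n(HCl) left over = 9.493 × 10^-3 mol (1:1 ratio)
n(HCl) consumed by analyte = 0.04267 − 9.493 × 10^-3 = 0.03318 mol
From the 1:2 ratio, n(Na2CO3) = 1/2 × 0.03318 = 0.01659 mol
mass of Na2CO3 = 0.01659 × 105.99 = 1.758 g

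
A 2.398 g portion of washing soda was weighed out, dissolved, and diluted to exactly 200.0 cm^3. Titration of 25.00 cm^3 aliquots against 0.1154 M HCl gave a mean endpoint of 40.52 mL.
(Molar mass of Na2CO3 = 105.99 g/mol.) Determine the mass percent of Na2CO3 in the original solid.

82.67 %

Na2CO3 + 2 HCl → 2 NaCl + H2O + CO2
n(HCl) per titration = 0.04052 × 0.1154 = 4.676 × 10^-3 mol
From the 1:2 ratio, n(Na2CO3) in each aliquot = 1/2 × 4.676 × 10^-3 = 2.338 × 10^-3 mol
n(Na2CO3) in the whole flask = 2.338 × 10^-3 × 200.0/25.00 = 0.01870 mol
mass of Na2CO3 = 0.01870 × 105.99 = 1.982 g
% Na2CO3 = 1.982 / 2.398 × 100 = 82.67 %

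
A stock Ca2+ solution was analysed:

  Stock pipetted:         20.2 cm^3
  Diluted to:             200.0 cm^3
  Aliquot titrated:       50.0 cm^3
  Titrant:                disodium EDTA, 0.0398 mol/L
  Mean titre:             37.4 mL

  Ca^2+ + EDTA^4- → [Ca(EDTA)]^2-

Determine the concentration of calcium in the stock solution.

0.295 mol/L

n(EDTA) = 0.0374 × 0.0398 = 1.49 × 10^-3 mol
n(Ca2+) in the aliquot = 1.49 × 10^-3 mol (1:1 ratio)
[Ca2+]_dilute = 1.49 × 10^-3 / 0.0500 = 0.0298 mol/L
Dilution factor = 200.0 / 20.2 = 9.901
[Ca2+]_stock = 0.0298 × 9.901 = 0.295 mol/L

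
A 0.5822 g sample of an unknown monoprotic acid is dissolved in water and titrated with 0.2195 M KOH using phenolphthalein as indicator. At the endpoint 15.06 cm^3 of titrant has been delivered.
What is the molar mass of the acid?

n(KOH) = 0.01506 L × 0.2195 mol/L = 3.306 × 10^-3 mol
n(HA) = 3.306 × 10^-3 mol (1:1 ratio)
M = m / n = 0.5822 g / 3.306 × 10^-3 mol = 176.1 g/mol

176.1 g/mol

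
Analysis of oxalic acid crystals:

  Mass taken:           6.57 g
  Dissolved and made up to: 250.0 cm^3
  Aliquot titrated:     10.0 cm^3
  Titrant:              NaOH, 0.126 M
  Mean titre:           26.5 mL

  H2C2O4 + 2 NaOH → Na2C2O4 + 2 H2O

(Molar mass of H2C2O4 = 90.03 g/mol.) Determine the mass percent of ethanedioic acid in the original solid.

n(NaOH) per titration = 0.0265 × 0.126 = 3.34 × 10^-3 mol
From the 1:2 ratio, n(H2C2O4) in each aliquot = 1/2 × 3.34 × 10^-3 = 1.67 × 10^-3 mol
n(H2C2O4) in the whole flask = 1.67 × 10^-3 × 250.0/10.0 = 0.0417 mol
mass of H2C2O4 = 0.0417 × 90.03 = 3.76 g
% H2C2O4 = 3.76 / 6.57 × 100 = 57.2 %

57.2 %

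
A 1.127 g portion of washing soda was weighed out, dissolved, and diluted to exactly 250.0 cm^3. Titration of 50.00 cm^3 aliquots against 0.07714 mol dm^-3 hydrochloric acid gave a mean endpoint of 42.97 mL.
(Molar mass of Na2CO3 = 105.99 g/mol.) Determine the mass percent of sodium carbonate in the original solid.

Na2CO3 + 2 HCl → 2 NaCl + H2O + CO2
n(HCl) per titration = 0.04297 × 0.07714 = 3.315 × 10^-3 mol
From the 1:2 ratio, n(Na2CO3) in each aliquot = 1/2 × 3.315 × 10^-3 = 1.657 × 10^-3 mol
n(Na2CO3) in the whole flask = 1.657 × 10^-3 × 250.0/50.00 = 8.287 × 10^-3 mol
mass of Na2CO3 = 8.287 × 10^-3 × 105.99 = 0.8783 g
% Na2CO3 = 0.8783 / 1.127 × 100 = 77.93 %

77.93 %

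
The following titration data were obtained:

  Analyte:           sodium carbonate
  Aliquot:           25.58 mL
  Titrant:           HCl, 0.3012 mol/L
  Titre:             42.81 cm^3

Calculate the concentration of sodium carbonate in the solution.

Na2CO3 + 2 HCl → 2 NaCl + H2O + CO2
n(HCl) = 0.04281 L × 0.3012 mol/L = 0.01289 mol
From the 1:2 mole ratio, n(Na2CO3) = 1/2 × 0.01289 = 6.447 × 10^-3 mol
[Na2CO3] = 6.447 × 10^-3 mol / 0.02558 L = 0.2520 mol/L

0.2520 mol/L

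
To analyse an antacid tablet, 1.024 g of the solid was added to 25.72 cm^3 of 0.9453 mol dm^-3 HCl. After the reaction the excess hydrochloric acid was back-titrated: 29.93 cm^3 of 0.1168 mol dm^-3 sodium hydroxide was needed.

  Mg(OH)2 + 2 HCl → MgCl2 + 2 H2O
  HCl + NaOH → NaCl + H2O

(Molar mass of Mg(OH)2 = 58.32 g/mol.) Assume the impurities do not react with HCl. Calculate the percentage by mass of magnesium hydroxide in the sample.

59.28 %

n(HCl) added = 0.02572 × 0.9453 = 0.02431 mol
n(NaOH) used in back-titration = 0.02993 × 0.1168 = 3.496 × 10^-3 mol
n(HCl) left over = 3.496 × 10^-3 mol (1:1 ratio)
n(HCl) consumed by analyte = 0.02431 − 3.496 × 10^-3 = 0.02082 mol
From the 1:2 ratio, n(Mg(OH)2) = 1/2 × 0.02082 = 0.01041 mol
mass of Mg(OH)2 = 0.01041 × 58.32 = 0.6070 g
% Mg(OH)2 = 0.6070 / 1.024 × 100 = 59.28 %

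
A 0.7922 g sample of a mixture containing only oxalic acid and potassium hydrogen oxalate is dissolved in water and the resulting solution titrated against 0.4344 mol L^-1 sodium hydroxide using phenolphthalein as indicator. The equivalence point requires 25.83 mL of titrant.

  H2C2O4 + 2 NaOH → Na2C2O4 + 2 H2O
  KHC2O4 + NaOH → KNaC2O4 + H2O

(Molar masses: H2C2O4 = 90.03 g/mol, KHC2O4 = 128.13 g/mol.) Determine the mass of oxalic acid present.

0.3496 g

n(NaOH) = 0.02583 × 0.4344 = 0.01122 mol
Let x = n(H2C2O4), y = n(KHC2O4).
Titrant: 2x + 1y = 0.01122;  mass: 90.03x + 128.13y = 0.7922
Solving, x = 3.883 × 10^-3 mol, y = 3.454 × 10^-3 mol
mass of H2C2O4 = 3.883 × 10^-3 × 90.03 = 0.3496 g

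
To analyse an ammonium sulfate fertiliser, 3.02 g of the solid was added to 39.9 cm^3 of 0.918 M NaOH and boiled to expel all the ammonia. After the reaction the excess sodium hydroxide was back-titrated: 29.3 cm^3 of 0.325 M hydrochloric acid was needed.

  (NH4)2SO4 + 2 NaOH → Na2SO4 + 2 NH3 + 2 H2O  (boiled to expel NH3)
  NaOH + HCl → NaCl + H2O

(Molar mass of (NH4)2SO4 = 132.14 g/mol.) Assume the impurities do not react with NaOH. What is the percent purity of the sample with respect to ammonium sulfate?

59.3 %

n(NaOH) added = 0.0399 × 0.918 = 0.0366 mol
n(HCl) used in back-titration = 0.0293 × 0.325 = 9.52 × 10^-3 mol
n(NaOH) left over = 9.52 × 10^-3 mol (1:1 ratio)
n(NaOH) consumed by analyte = 0.0366 − 9.52 × 10^-3 = 0.0271 mol
From the 1:2 ratio, n((NH4)2SO4) = 1/2 × 0.0271 = 0.0136 mol
mass of (NH4)2SO4 = 0.0136 × 132.14 = 1.79 g
% (NH4)2SO4 = 1.79 / 3.02 × 100 = 59.3 %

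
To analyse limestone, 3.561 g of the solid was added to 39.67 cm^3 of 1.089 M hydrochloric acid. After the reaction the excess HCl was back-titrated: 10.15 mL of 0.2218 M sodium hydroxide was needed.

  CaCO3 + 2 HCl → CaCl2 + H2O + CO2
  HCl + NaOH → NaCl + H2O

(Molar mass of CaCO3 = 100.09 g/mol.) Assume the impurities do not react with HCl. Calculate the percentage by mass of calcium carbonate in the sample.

57.55 %

n(HCl) added = 0.03967 × 1.089 = 0.04320 mol
n(NaOH) used in back-titration = 0.01015 × 0.2218 = 2.251 × 10^-3 mol
n(HCl) left over = 2.251 × 10^-3 mol (1:1 ratio)
n(HCl) consumed by analyte = 0.04320 − 2.251 × 10^-3 = 0.04095 mol
From the 1:2 ratio, n(CaCO3) = 1/2 × 0.04095 = 0.02047 mol
mass of CaCO3 = 0.02047 × 100.09 = 2.049 g
% CaCO3 = 2.049 / 3.561 × 100 = 57.55 %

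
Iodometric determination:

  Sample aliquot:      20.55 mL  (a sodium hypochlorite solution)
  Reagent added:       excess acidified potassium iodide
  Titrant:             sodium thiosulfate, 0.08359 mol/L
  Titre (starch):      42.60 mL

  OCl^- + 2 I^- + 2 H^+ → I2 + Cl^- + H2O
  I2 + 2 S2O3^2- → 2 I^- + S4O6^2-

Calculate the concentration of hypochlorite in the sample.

n(S2O3^2-) = 0.04260 × 0.08359 = 3.561 × 10^-3 mol
n(I2) = n(S2O3^2-)/2 = 1.780 × 10^-3 mol
n(OCl^-) in the aliquot = 1.780 × 10^-3 mol (1:1 ratio)
[OCl^-] = 1.780 × 10^-3 / 0.02055 = 0.08664 mol/L

0.08664 mol/L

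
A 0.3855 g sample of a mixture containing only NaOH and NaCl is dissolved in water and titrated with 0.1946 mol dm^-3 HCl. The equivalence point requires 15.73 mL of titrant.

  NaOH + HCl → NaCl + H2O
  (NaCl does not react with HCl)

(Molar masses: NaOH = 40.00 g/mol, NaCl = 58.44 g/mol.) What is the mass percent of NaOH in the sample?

31.76 %

n(HCl) = 0.01573 × 0.1946 = 3.061 × 10^-3 mol
Let x = n(NaOH), y = n(NaCl).
Titrant: 1x = 3.061 × 10^-3;  mass: 40.00x + 58.44y = 0.3855
Solving, x = 3.061 × 10^-3 mol, y = 4.501 × 10^-3 mol
mass of NaOH = 3.061 × 10^-3 × 40.00 = 0.1224 g
% NaOH = 0.1224 / 0.3855 × 100 = 31.76 %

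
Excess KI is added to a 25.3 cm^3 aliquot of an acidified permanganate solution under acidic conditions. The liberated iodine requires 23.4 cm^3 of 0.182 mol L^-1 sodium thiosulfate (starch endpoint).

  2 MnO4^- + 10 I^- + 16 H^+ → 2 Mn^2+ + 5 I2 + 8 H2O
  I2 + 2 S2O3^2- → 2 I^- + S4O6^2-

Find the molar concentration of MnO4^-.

n(S2O3^2-) = 0.0234 × 0.182 = 4.26 × 10^-3 mol
n(I2) = n(S2O3^2-)/2 = 2.13 × 10^-3 mol
From the 2:5 ratio, n(MnO4^-) in the aliquot = 2/5 × 2.13 × 10^-3 = 8.52 × 10^-4 mol
[MnO4^-] = 8.52 × 10^-4 / 0.0253 = 0.0337 mol/L

0.0337 mol/L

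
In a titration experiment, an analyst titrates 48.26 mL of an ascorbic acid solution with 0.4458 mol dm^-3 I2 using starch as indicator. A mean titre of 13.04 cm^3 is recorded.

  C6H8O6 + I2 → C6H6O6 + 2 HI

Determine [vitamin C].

n(I2) = 0.01304 L × 0.4458 mol/L = 5.813 × 10^-3 mol
n(C6H8O6) = 5.813 × 10^-3 mol (1:1 mole ratio)
[C6H8O6] = 5.813 × 10^-3 mol / 0.04826 L = 0.1205 mol/L

0.1205 mol/L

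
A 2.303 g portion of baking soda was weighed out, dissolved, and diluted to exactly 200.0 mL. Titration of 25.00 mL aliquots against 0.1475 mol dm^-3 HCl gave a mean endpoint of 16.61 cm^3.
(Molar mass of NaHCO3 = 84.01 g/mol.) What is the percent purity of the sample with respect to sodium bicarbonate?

NaHCO3 + HCl → NaCl + H2O + CO2
n(HCl) per titration = 0.01661 × 0.1475 = 2.450 × 10^-3 mol
n(NaHCO3) in each aliquot = 2.450 × 10^-3 mol (1:1 ratio)
n(NaHCO3) in the whole flask = 2.450 × 10^-3 × 200.0/25.00 = 0.01960 mol
mass of NaHCO3 = 0.01960 × 84.01 = 1.647 g
% NaHCO3 = 1.647 / 2.303 × 100 = 71.50 %

71.50 %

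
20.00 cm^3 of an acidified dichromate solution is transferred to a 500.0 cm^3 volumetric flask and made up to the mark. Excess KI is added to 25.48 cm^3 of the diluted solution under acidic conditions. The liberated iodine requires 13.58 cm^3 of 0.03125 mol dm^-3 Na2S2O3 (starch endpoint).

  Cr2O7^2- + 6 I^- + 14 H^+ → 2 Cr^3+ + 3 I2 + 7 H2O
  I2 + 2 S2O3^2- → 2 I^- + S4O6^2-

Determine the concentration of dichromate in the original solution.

n(S2O3^2-) = 0.01358 × 0.03125 = 4.244 × 10^-4 mol
n(I2) = n(S2O3^2-)/2 = 2.122 × 10^-4 mol
From the 1:3 ratio, n(Cr2O7^2-) in the aliquot = 1/3 × 2.122 × 10^-4 = 7.073 × 10^-5 mol
[Cr2O7^2-]_dilute = 7.073 × 10^-5 / 0.02548 = 0.002776 mol/L
[Cr2O7^2-]_original = 0.002776 × 500.0/20.00 = 0.06940 mol/L

0.06940 mol/L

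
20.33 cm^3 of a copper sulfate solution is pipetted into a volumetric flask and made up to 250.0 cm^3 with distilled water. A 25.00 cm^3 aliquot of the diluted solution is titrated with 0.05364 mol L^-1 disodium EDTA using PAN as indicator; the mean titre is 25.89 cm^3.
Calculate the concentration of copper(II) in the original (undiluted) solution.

0.6831 mol/L

Cu^2+ + EDTA^4- → [Cu(EDTA)]^2-
n(EDTA) = 0.02589 × 0.05364 = 1.389 × 10^-3 mol
n(Cu2+) in the aliquot = 1.389 × 10^-3 mol (1:1 ratio)
[Cu2+]_dilute = 1.389 × 10^-3 / 0.02500 = 0.05555 mol/L
Dilution factor = 250.0 / 20.33 = 12.30
[Cu2+]_stock = 0.05555 × 12.30 = 0.6831 mol/L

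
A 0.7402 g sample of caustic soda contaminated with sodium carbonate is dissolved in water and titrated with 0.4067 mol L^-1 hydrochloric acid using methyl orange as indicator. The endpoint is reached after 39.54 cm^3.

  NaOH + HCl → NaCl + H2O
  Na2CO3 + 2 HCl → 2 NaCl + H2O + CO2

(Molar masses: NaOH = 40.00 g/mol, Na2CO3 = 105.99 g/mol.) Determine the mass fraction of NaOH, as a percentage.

n(HCl) = 0.03954 × 0.4067 = 0.01608 mol
Let x = n(NaOH), y = n(Na2CO3).
Titrant: 1x + 2y = 0.01608;  mass: 40.00x + 105.99y = 0.7402
Solving, x = 8.619 × 10^-3 mol, y = 3.731 × 10^-3 mol
mass of NaOH = 8.619 × 10^-3 × 40.00 = 0.3448 g
% NaOH = 0.3448 / 0.7402 × 100 = 46.58 %

46.58 %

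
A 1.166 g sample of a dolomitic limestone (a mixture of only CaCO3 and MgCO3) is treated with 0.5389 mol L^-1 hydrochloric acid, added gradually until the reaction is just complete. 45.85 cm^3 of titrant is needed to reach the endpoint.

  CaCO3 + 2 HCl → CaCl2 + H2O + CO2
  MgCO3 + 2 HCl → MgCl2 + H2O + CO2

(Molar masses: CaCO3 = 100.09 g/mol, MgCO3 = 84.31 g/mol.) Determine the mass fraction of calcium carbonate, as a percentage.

67.68 %

n(HCl) = 0.04585 × 0.5389 = 0.02471 mol
Let x = n(CaCO3), y = n(MgCO3).
Titrant: 2x + 2y = 0.02471;  mass: 100.09x + 84.31y = 1.166
Solving, x = 7.884 × 10^-3 mol, y = 4.470 × 10^-3 mol
mass of CaCO3 = 7.884 × 10^-3 × 100.09 = 0.7891 g
% CaCO3 = 0.7891 / 1.166 × 100 = 67.68 %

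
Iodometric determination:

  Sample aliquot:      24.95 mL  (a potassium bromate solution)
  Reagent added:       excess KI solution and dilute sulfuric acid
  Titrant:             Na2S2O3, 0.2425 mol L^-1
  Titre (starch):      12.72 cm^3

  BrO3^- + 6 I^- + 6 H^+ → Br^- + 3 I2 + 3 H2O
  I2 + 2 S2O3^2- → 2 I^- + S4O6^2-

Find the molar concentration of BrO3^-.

0.02061 mol/L

n(S2O3^2-) = 0.01272 × 0.2425 = 3.085 × 10^-3 mol
n(I2) = n(S2O3^2-)/2 = 1.542 × 10^-3 mol
From the 1:3 ratio, n(BrO3^-) in the aliquot = 1/3 × 1.542 × 10^-3 = 5.141 × 10^-4 mol
[BrO3^-] = 5.141 × 10^-4 / 0.02495 = 0.02061 mol/L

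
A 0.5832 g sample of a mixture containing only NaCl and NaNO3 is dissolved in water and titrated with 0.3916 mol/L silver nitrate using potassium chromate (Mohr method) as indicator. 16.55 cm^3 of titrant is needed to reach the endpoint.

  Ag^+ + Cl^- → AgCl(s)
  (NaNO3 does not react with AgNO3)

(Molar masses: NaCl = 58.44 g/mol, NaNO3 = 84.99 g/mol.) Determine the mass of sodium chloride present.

n(AgNO3) = 0.01655 × 0.3916 = 6.481 × 10^-3 mol
Let x = n(NaCl), y = n(NaNO3).
Titrant: 1x = 6.481 × 10^-3;  mass: 58.44x + 84.99y = 0.5832
Solving, x = 6.481 × 10^-3 mol, y = 2.406 × 10^-3 mol
mass of NaCl = 6.481 × 10^-3 × 58.44 = 0.3787 g

0.3787 g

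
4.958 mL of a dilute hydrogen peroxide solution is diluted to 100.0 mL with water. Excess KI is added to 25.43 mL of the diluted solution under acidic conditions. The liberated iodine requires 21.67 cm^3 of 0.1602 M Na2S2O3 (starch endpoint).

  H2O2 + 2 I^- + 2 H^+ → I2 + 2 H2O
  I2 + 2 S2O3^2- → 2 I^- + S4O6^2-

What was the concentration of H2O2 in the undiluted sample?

1.377 M

n(S2O3^2-) = 0.02167 × 0.1602 = 3.472 × 10^-3 mol
n(I2) = n(S2O3^2-)/2 = 1.736 × 10^-3 mol
n(H2O2) in the aliquot = 1.736 × 10^-3 mol (1:1 ratio)
[H2O2]_dilute = 1.736 × 10^-3 / 0.02543 = 0.06826 mol/L
[H2O2]_original = 0.06826 × 100.0/4.958 = 1.377 mol/L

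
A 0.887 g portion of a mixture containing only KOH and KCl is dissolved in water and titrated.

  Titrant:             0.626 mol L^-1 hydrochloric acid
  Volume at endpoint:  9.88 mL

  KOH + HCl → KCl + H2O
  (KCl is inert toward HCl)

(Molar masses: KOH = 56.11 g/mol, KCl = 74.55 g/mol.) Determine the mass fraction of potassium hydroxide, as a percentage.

39.1 %

n(HCl) = 0.00988 × 0.626 = 6.18 × 10^-3 mol
Let x = n(KOH), y = n(KCl).
Titrant: 1x = 6.18 × 10^-3;  mass: 56.11x + 74.55y = 0.887
Solving, x = 6.18 × 10^-3 mol, y = 7.24 × 10^-3 mol
mass of KOH = 6.18 × 10^-3 × 56.11 = 0.347 g
% KOH = 0.347 / 0.887 × 100 = 39.1 %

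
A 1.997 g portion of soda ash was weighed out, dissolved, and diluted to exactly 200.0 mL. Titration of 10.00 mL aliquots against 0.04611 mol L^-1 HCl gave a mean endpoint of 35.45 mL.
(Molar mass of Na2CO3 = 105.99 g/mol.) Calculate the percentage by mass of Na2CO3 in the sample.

Na2CO3 + 2 HCl → 2 NaCl + H2O + CO2
n(HCl) per titration = 0.03545 × 0.04611 = 1.635 × 10^-3 mol
From the 1:2 ratio, n(Na2CO3) in each aliquot = 1/2 × 1.635 × 10^-3 = 8.173 × 10^-4 mol
n(Na2CO3) in the whole flask = 8.173 × 10^-4 × 200.0/10.00 = 0.01635 mol
mass of Na2CO3 = 0.01635 × 105.99 = 1.733 g
% Na2CO3 = 1.733 / 1.997 × 100 = 86.76 %

86.76 %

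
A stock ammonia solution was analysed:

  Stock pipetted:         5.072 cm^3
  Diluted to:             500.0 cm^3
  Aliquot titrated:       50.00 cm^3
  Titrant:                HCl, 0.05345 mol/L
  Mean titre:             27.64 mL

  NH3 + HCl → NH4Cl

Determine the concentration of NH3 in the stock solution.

2.913 mol/L

n(HCl) = 0.02764 × 0.05345 = 1.477 × 10^-3 mol
n(NH3) in the aliquot = 1.477 × 10^-3 mol (1:1 ratio)
[NH3]_dilute = 1.477 × 10^-3 / 0.05000 = 0.02955 mol/L
Dilution factor = 500.0 / 5.072 = 98.58
[NH3]_stock = 0.02955 × 98.58 = 2.913 mol/L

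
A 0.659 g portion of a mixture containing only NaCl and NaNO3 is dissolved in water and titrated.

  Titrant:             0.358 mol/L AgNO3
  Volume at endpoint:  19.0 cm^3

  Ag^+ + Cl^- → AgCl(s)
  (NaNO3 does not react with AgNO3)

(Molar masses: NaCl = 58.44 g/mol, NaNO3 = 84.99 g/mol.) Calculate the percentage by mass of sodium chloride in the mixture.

60.3 %

n(AgNO3) = 0.0190 × 0.358 = 6.80 × 10^-3 mol
Let x = n(NaCl), y = n(NaNO3).
Titrant: 1x = 6.80 × 10^-3;  mass: 58.44x + 84.99y = 0.659
Solving, x = 6.80 × 10^-3 mol, y = 3.08 × 10^-3 mol
mass of NaCl = 6.80 × 10^-3 × 58.44 = 0.398 g
% NaCl = 0.398 / 0.659 × 100 = 60.3 %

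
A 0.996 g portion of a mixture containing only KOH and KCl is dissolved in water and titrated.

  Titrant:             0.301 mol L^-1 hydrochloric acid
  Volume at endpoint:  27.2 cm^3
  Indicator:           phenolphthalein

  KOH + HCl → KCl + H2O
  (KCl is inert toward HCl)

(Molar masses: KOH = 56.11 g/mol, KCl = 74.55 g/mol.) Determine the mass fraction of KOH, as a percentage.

n(HCl) = 0.0272 × 0.301 = 8.19 × 10^-3 mol
Let x = n(KOH), y = n(KCl).
Titrant: 1x = 8.19 × 10^-3;  mass: 56.11x + 74.55y = 0.996
Solving, x = 8.19 × 10^-3 mol, y = 7.20 × 10^-3 mol
mass of KOH = 8.19 × 10^-3 × 56.11 = 0.459 g
% KOH = 0.459 / 0.996 × 100 = 46.1 %

46.1 %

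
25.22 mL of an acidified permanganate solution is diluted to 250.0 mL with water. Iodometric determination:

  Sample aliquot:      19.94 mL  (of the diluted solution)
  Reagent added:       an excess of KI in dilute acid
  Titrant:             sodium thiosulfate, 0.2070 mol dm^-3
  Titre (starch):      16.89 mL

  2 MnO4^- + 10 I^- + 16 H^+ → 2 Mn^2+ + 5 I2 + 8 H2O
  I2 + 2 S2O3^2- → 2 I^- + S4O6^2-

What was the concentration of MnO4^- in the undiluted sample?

0.3476 mol/L

n(S2O3^2-) = 0.01689 × 0.2070 = 3.496 × 10^-3 mol
n(I2) = n(S2O3^2-)/2 = 1.748 × 10^-3 mol
From the 2:5 ratio, n(MnO4^-) in the aliquot = 2/5 × 1.748 × 10^-3 = 6.992 × 10^-4 mol
[MnO4^-]_dilute = 6.992 × 10^-4 / 0.01994 = 0.03507 mol/L
[MnO4^-]_original = 0.03507 × 250.0/25.22 = 0.3476 mol/L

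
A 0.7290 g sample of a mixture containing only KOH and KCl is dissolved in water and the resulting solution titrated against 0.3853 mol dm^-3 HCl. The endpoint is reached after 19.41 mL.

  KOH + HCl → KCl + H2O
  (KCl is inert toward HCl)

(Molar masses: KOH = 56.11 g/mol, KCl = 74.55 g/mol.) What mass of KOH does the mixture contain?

0.4196 g

n(HCl) = 0.01941 × 0.3853 = 7.479 × 10^-3 mol
Let x = n(KOH), y = n(KCl).
Titrant: 1x = 7.479 × 10^-3;  mass: 56.11x + 74.55y = 0.7290
Solving, x = 7.479 × 10^-3 mol, y = 4.150 × 10^-3 mol
mass of KOH = 7.479 × 10^-3 × 56.11 = 0.4196 g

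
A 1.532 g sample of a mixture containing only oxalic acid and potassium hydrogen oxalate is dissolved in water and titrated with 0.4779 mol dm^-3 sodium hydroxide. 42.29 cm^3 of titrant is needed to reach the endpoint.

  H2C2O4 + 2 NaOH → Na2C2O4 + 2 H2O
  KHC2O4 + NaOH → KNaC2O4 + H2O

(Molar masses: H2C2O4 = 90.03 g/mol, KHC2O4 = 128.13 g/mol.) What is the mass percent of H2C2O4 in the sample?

37.39 %

n(NaOH) = 0.04229 × 0.4779 = 0.02021 mol
Let x = n(H2C2O4), y = n(KHC2O4).
Titrant: 2x + 1y = 0.02021;  mass: 90.03x + 128.13y = 1.532
Solving, x = 6.362 × 10^-3 mol, y = 7.486 × 10^-3 mol
mass of H2C2O4 = 6.362 × 10^-3 × 90.03 = 0.5728 g
% H2C2O4 = 0.5728 / 1.532 × 100 = 37.39 %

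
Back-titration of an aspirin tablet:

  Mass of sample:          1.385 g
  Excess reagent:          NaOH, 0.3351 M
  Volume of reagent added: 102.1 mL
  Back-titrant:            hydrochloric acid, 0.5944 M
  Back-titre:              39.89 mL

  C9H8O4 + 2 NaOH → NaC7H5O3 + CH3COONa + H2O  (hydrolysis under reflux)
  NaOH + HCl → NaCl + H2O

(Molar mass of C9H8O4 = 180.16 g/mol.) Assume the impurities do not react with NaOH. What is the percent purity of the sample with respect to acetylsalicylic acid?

n(NaOH) added = 0.1021 × 0.3351 = 0.03421 mol
n(HCl) used in back-titration = 0.03989 × 0.5944 = 0.02371 mol
n(NaOH) left over = 0.02371 mol (1:1 ratio)
n(NaOH) consumed by analyte = 0.03421 − 0.02371 = 0.01050 mol
From the 1:2 ratio, n(C9H8O4) = 1/2 × 0.01050 = 5.252 × 10^-3 mol
mass of C9H8O4 = 5.252 × 10^-3 × 180.16 = 0.9461 g
% C9H8O4 = 0.9461 / 1.385 × 100 = 68.31 %

68.31 %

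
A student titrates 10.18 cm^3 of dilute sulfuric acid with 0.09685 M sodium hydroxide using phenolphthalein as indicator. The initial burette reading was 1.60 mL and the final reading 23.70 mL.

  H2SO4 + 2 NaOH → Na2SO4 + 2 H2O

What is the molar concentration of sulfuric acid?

n(NaOH) = 0.02210 L × 0.09685 mol/L = 2.140 × 10^-3 mol
From the 1:2 mole ratio, n(H2SO4) = 1/2 × 2.140 × 10^-3 = 1.070 × 10^-3 mol
[H2SO4] = 1.070 × 10^-3 mol / 0.01018 L = 0.1051 mol/L

0.1051 M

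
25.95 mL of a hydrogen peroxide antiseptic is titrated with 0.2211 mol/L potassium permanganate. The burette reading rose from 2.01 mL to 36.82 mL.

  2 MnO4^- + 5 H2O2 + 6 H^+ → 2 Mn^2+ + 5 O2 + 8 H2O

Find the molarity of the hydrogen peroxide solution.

0.7415 mol/L

n(KMnO4) = 0.03481 L × 0.2211 mol/L = 7.696 × 10^-3 mol
From the 5:2 mole ratio, n(H2O2) = 5/2 × 7.696 × 10^-3 = 0.01924 mol
[H2O2] = 0.01924 mol / 0.02595 L = 0.7415 mol/L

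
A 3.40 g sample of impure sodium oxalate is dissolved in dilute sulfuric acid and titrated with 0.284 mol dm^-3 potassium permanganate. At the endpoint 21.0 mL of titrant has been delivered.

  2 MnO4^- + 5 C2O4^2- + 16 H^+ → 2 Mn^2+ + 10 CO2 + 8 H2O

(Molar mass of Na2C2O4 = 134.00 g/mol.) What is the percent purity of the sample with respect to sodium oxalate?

58.8 %

n(KMnO4) = 0.0210 L × 0.284 mol/L = 5.96 × 10^-3 mol
From the 5:2 ratio, n(Na2C2O4) = 5/2 × 5.96 × 10^-3 = 0.0149 mol
mass of Na2C2O4 = 0.0149 × 134.00 g/mol = 2.00 g
% Na2C2O4 = 2.00 / 3.40 × 100 = 58.8 %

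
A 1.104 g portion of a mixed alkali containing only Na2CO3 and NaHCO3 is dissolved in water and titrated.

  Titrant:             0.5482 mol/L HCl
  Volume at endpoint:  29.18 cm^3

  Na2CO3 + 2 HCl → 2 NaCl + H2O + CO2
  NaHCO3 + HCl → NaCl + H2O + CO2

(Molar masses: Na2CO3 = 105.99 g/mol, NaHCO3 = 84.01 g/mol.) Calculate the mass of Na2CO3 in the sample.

0.4099 g

n(HCl) = 0.02918 × 0.5482 = 0.01600 mol
Let x = n(Na2CO3), y = n(NaHCO3).
Titrant: 2x + 1y = 0.01600;  mass: 105.99x + 84.01y = 1.104
Solving, x = 3.867 × 10^-3 mol, y = 8.263 × 10^-3 mol
mass of Na2CO3 = 3.867 × 10^-3 × 105.99 = 0.4099 g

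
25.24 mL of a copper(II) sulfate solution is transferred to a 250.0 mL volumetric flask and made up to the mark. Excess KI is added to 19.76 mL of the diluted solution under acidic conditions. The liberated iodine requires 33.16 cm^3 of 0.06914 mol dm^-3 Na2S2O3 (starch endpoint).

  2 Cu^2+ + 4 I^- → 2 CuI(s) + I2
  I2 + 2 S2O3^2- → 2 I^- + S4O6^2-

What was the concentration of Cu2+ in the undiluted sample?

1.149 mol/L

n(S2O3^2-) = 0.03316 × 0.06914 = 2.293 × 10^-3 mol
n(I2) = n(S2O3^2-)/2 = 1.146 × 10^-3 mol
From the 2:1 ratio, n(Cu2+) in the aliquot = 2/1 × 1.146 × 10^-3 = 2.293 × 10^-3 mol
[Cu2+]_dilute = 2.293 × 10^-3 / 0.01976 = 0.1160 mol/L
[Cu2+]_original = 0.1160 × 250.0/25.24 = 1.149 mol/L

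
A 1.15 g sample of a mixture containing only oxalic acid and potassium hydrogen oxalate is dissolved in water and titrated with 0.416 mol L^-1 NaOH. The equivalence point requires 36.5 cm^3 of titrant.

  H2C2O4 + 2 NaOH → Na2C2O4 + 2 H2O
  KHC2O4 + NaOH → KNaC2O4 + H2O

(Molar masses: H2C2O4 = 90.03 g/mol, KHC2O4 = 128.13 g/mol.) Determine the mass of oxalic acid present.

0.431 g

n(NaOH) = 0.0365 × 0.416 = 0.0152 mol
Let x = n(H2C2O4), y = n(KHC2O4).
Titrant: 2x + 1y = 0.0152;  mass: 90.03x + 128.13y = 1.15
Solving, x = 4.79 × 10^-3 mol, y = 5.61 × 10^-3 mol
mass of H2C2O4 = 4.79 × 10^-3 × 90.03 = 0.431 g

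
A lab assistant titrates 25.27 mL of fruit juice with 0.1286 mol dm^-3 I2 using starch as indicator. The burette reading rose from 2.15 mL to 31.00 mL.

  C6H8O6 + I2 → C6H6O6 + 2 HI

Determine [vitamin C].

0.1468 mol/L

n(I2) = 0.02885 L × 0.1286 mol/L = 3.710 × 10^-3 mol
n(C6H8O6) = 3.710 × 10^-3 mol (1:1 mole ratio)
[C6H8O6] = 3.710 × 10^-3 mol / 0.02527 L = 0.1468 mol/L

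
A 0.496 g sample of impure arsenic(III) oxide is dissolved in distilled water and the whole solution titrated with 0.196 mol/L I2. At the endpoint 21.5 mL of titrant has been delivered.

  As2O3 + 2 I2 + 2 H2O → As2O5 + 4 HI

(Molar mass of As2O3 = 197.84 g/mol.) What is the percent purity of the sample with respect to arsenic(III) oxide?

n(I2) = 0.0215 L × 0.196 mol/L = 4.21 × 10^-3 mol
From the 1:2 ratio, n(As2O3) = 1/2 × 4.21 × 10^-3 = 2.11 × 10^-3 mol
mass of As2O3 = 2.11 × 10^-3 × 197.84 g/mol = 0.417 g
% As2O3 = 0.417 / 0.496 × 100 = 84.0 %

84.0 %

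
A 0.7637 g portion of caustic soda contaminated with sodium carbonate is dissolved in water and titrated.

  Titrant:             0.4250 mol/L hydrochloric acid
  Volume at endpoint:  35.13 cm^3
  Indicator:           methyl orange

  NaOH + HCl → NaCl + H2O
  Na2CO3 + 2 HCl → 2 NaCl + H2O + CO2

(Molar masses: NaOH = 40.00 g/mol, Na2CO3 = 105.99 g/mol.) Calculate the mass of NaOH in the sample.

0.08474 g

n(HCl) = 0.03513 × 0.4250 = 0.01493 mol
Let x = n(NaOH), y = n(Na2CO3).
Titrant: 1x + 2y = 0.01493;  mass: 40.00x + 105.99y = 0.7637
Solving, x = 2.118 × 10^-3 mol, y = 6.406 × 10^-3 mol
mass of NaOH = 2.118 × 10^-3 × 40.00 = 0.08474 g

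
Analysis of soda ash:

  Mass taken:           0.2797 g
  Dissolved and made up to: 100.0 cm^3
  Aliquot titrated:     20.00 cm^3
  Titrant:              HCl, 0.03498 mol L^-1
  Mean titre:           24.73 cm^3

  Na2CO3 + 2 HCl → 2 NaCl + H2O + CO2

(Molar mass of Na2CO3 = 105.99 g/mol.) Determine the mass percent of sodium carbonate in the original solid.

n(HCl) per titration = 0.02473 × 0.03498 = 8.651 × 10^-4 mol
From the 1:2 ratio, n(Na2CO3) in each aliquot = 1/2 × 8.651 × 10^-4 = 4.325 × 10^-4 mol
n(Na2CO3) in the whole flask = 4.325 × 10^-4 × 100.0/20.00 = 2.163 × 10^-3 mol
mass of Na2CO3 = 2.163 × 10^-3 × 105.99 = 0.2292 g
% Na2CO3 = 0.2292 / 0.2797 × 100 = 81.95 %

81.95 %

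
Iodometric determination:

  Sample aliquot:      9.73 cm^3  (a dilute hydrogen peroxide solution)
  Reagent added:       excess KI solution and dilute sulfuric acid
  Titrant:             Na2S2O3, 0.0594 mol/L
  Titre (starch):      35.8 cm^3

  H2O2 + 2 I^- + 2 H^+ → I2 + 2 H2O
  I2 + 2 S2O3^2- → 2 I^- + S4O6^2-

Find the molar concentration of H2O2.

n(S2O3^2-) = 0.0358 × 0.0594 = 2.13 × 10^-3 mol
n(I2) = n(S2O3^2-)/2 = 1.06 × 10^-3 mol
n(H2O2) in the aliquot = 1.06 × 10^-3 mol (1:1 ratio)
[H2O2] = 1.06 × 10^-3 / 0.00973 = 0.109 mol/L

0.109 mol/L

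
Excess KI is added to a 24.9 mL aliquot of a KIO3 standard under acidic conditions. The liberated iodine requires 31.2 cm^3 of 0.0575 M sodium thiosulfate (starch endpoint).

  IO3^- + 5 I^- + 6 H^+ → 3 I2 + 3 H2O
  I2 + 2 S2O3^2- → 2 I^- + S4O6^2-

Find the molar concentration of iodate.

0.0120 M

n(S2O3^2-) = 0.0312 × 0.0575 = 1.79 × 10^-3 mol
n(I2) = n(S2O3^2-)/2 = 8.97 × 10^-4 mol
From the 1:3 ratio, n(IO3^-) in the aliquot = 1/3 × 8.97 × 10^-4 = 2.99 × 10^-4 mol
[IO3^-] = 2.99 × 10^-4 / 0.0249 = 0.0120 mol/L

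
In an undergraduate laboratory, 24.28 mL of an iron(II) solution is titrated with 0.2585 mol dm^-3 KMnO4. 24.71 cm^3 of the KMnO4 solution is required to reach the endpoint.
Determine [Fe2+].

1.315 mol/L

MnO4^- + 5 Fe^2+ + 8 H^+ → Mn^2+ + 5 Fe^3+ + 4 H2O
n(KMnO4) = 0.02471 L × 0.2585 mol/L = 6.388 × 10^-3 mol
From the 5:1 mole ratio, n(Fe2+) = 5/1 × 6.388 × 10^-3 = 0.03194 mol
[Fe2+] = 0.03194 mol / 0.02428 L = 1.315 mol/L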